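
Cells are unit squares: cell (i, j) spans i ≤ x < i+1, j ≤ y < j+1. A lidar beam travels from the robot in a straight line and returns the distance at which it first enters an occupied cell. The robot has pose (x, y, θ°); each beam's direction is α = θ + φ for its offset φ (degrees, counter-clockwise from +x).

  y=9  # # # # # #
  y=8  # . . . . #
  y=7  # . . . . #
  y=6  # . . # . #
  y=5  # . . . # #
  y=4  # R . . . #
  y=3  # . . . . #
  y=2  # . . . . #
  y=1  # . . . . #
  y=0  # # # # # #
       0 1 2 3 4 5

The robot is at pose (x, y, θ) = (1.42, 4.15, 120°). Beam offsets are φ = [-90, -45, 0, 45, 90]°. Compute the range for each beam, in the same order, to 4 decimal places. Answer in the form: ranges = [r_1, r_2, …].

beam 1: φ=-90°, α=30°
  direction (0.8660, 0.5000); cell (1,4); t to first gridline: x 0.6697, y 1.7000 (then +1.1547 / +2.0000)
    (2,4) via x @ 0.6697
    (2,5) via y @ 1.7000
    (3,5) via x @ 1.8244
    (4,5) via x @ 2.9791  # hit
  → r_1 = 2.9791
beam 2: φ=-45°, α=75°
  direction (0.2588, 0.9659); cell (1,4); t to first gridline: x 2.2409, y 0.8800 (then +3.8637 / +1.0353)
    (1,5) via y @ 0.8800
    (1,6) via y @ 1.9153
    (2,6) via x @ 2.2409
    (2,7) via y @ 2.9505
    (2,8) via y @ 3.9858
    (2,9) via y @ 5.0211  # hit
  → r_2 = 5.0211
beam 3: φ=0°, α=120°
  direction (-0.5000, 0.8660); cell (1,4); t to first gridline: x 0.8400, y 0.9815 (then +2.0000 / +1.1547)
    (0,4) via x @ 0.8400  # hit
  → r_3 = 0.8400
beam 4: φ=45°, α=165°
  direction (-0.9659, 0.2588); cell (1,4); t to first gridline: x 0.4348, y 3.2841 (then +1.0353 / +3.8637)
    (0,4) via x @ 0.4348  # hit
  → r_4 = 0.4348
beam 5: φ=90°, α=210°
  direction (-0.8660, -0.5000); cell (1,4); t to first gridline: x 0.4850, y 0.3000 (then +1.1547 / +2.0000)
    (1,3) via y @ 0.3000
    (0,3) via x @ 0.4850  # hit
  → r_5 = 0.4850

ranges = [2.9791, 5.0211, 0.8400, 0.4348, 0.4850]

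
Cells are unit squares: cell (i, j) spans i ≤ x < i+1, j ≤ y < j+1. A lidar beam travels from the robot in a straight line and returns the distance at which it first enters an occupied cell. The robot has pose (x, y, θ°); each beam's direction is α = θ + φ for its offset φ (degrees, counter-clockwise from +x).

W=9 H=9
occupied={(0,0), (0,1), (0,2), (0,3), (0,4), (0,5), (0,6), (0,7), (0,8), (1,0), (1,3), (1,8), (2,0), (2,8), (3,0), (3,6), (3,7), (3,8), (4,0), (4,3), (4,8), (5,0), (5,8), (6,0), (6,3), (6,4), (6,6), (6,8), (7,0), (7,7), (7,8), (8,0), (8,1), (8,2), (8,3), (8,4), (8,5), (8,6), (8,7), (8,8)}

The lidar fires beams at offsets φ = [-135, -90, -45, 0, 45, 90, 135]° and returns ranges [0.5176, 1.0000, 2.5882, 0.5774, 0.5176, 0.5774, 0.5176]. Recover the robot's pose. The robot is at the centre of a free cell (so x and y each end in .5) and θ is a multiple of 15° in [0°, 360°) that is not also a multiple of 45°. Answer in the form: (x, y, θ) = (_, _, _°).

(x, y, θ) = (6.5, 7.5, 240°)

Candidates: 41 free-cell centres × 16 headings = 656 poses. Raycast each; keep the one whose scan matches to 4 dp.
  (3.5, 2.5, 210°): beam 1 = 5.6940 ≠ 0.5176 ✗
  (3.5, 5.5, 195°): beam 1 = 0.5774 ≠ 0.5176 ✗
  (3.5, 4.5, 240°): beam 1 = 1.5529 ≠ 0.5176 ✗
  …
  (6.5, 7.5, 240°): r_1=0.5176, r_2=1.0000, r_3=2.5882, r_4=0.5774, r_5=0.5176, r_6=0.5774, r_7=0.5176 — all match ✓
Unique over the lattice → pose = (6.5, 7.5, 240°).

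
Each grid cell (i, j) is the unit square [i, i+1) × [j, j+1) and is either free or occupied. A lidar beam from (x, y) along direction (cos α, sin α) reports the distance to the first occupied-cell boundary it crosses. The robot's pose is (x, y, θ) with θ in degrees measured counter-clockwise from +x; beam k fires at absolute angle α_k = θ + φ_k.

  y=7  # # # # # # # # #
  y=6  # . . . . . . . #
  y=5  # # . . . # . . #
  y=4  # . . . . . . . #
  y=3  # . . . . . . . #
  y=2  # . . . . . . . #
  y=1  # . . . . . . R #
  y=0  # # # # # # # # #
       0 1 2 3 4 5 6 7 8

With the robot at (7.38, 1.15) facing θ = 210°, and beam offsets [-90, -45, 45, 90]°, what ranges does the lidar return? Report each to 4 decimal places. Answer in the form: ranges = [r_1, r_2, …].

ranges = [4.4456, 6.6051, 0.1553, 0.1732]

beam 1: φ=-90°, α=120°
  d=(-0.5000,0.8660)  start (7,1)  tX=0.7600 tY=0.9815  stride 1/|dx|=2.0000 1/|dy|=1.1547
    cross x-line → (6,1), t=0.7600
    cross y-line → (6,2), t=0.9815
    cross y-line → (6,3), t=2.1362
    cross x-line → (5,3), t=2.7600
    cross y-line → (5,4), t=3.2909
    cross y-line → (5,5), t=4.4456 (wall)
  → r_1 = 4.4456
beam 2: φ=-45°, α=165°
  d=(-0.9659,0.2588)  start (7,1)  tX=0.3934 tY=3.2841  stride 1/|dx|=1.0353 1/|dy|=3.8637
    cross x-line → (6,1), t=0.3934
    cross x-line → (5,1), t=1.4287
    cross x-line → (4,1), t=2.4640
    cross y-line → (4,2), t=3.2841
    cross x-line → (3,2), t=3.4992
    cross x-line → (2,2), t=4.5345
    cross x-line → (1,2), t=5.5698
    cross x-line → (0,2), t=6.6051 (wall)
  → r_2 = 6.6051
beam 3: φ=45°, α=255°
  d=(-0.2588,-0.9659)  start (7,1)  tX=1.4682 tY=0.1553  stride 1/|dx|=3.8637 1/|dy|=1.0353
    cross y-line → (7,0), t=0.1553 (wall)
  → r_3 = 0.1553
beam 4: φ=90°, α=300°
  d=(0.5000,-0.8660)  start (7,1)  tX=1.2400 tY=0.1732  stride 1/|dx|=2.0000 1/|dy|=1.1547
    cross y-line → (7,0), t=0.1732 (wall)
  → r_4 = 0.1732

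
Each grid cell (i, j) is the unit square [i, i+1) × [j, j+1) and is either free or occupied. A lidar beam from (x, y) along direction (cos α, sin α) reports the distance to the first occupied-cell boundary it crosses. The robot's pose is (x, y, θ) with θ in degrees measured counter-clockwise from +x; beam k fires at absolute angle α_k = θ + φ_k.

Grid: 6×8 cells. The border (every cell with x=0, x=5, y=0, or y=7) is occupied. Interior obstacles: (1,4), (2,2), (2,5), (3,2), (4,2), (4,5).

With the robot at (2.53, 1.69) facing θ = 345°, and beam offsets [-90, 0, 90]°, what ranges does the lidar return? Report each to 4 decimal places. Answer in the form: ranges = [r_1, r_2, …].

beam 1: φ=-90°, α=255°
  dir = (cos 255°, sin 255°) = (-0.2588, -0.9659); from cell (2,1)
  next x-line at t=2.0478, next y-line at t=0.7143; Δt_x=3.8637, Δt_y=1.0353
    y: enter (2,0) at t=0.7143 ← occupied
  → r_1 = 0.7143
beam 2: φ=0°, α=345°
  dir = (cos 345°, sin 345°) = (0.9659, -0.2588); from cell (2,1)
  next x-line at t=0.4866, next y-line at t=2.6660; Δt_x=1.0353, Δt_y=3.8637
    x: enter (3,1) at t=0.4866
    x: enter (4,1) at t=1.5219
    x: enter (5,1) at t=2.5571 ← occupied
  → r_2 = 2.5571
beam 3: φ=90°, α=75°
  dir = (cos 75°, sin 75°) = (0.2588, 0.9659); from cell (2,1)
  next x-line at t=1.8159, next y-line at t=0.3209; Δt_x=3.8637, Δt_y=1.0353
    y: enter (2,2) at t=0.3209 ← occupied
  → r_3 = 0.3209

ranges = [0.7143, 2.5571, 0.3209]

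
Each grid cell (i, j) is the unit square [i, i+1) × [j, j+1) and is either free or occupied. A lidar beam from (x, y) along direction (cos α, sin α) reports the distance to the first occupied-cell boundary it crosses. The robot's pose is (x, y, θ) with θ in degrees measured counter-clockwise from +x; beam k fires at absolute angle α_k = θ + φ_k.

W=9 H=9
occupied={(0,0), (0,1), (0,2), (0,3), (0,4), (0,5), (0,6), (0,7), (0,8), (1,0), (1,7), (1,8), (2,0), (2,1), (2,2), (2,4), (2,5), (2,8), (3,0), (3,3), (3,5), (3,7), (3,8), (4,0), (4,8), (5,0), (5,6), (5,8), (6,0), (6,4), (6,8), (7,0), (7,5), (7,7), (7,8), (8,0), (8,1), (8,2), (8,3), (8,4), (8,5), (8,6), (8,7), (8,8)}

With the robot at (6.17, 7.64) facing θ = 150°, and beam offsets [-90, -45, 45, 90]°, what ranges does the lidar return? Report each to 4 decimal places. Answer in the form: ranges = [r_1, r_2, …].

beam 1: φ=-90°, α=60°
  cosα=0.5000 sinα=0.8660 | (6,7) | tMaxX 1.6600 tMaxY 0.4157 | tΔX 2.0000 tΔY 1.1547
    t=0.4157 [y] (6,8) — stop
  → r_1 = 0.4157
beam 2: φ=-45°, α=105°
  cosα=-0.2588 sinα=0.9659 | (6,7) | tMaxX 0.6568 tMaxY 0.3727 | tΔX 3.8637 tΔY 1.0353
    t=0.3727 [y] (6,8) — stop
  → r_2 = 0.3727
beam 3: φ=45°, α=195°
  cosα=-0.9659 sinα=-0.2588 | (6,7) | tMaxX 0.1760 tMaxY 2.4728 | tΔX 1.0353 tΔY 3.8637
    t=0.1760 [x] (5,7)
    t=1.2113 [x] (4,7)
    t=2.2465 [x] (3,7) — stop
  → r_3 = 2.2465
beam 4: φ=90°, α=240°
  cosα=-0.5000 sinα=-0.8660 | (6,7) | tMaxX 0.3400 tMaxY 0.7390 | tΔX 2.0000 tΔY 1.1547
    t=0.3400 [x] (5,7)
    t=0.7390 [y] (5,6) — stop
  → r_4 = 0.7390

ranges = [0.4157, 0.3727, 2.2465, 0.7390]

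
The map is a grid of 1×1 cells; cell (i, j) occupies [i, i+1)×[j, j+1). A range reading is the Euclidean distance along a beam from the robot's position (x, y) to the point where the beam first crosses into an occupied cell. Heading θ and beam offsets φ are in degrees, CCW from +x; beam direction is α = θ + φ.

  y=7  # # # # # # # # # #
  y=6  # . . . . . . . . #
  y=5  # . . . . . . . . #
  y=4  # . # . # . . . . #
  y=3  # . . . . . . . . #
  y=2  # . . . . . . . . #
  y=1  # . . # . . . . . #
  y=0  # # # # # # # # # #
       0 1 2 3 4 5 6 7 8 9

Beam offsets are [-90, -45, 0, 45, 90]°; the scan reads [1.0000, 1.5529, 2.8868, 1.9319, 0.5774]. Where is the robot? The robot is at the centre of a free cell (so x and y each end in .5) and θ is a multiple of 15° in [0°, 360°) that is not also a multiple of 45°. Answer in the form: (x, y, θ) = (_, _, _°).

(x, y, θ) = (1.5, 1.5, 60°)

Enumerate (i+0.5, j+0.5, θ) over the 45 free cells and 16 admissible headings. For each, cast all 5 beams and compare to the given ranges.
  (5.5, 1.5, 255°): beam 1 = 1.5529 ≠ 1.0000 ✗
  (2.5, 1.5, 105°): beam 1 = 0.5176 ≠ 1.0000 ✗
  (6.5, 1.5, 330°): beam 1 = 0.5774 ≠ 1.0000 ✗
  (7.5, 6.5, 15°): beam 1 = 5.6940 ≠ 1.0000 ✗
  (1.5, 6.5, 300°): beam 1 = 0.5774 ≠ 1.0000 ✗
  …
  (1.5, 1.5, 60°): r_1=1.0000, r_2=1.5529, r_3=2.8868, r_4=1.9319, r_5=0.5774 — all match ✓
Only this pose fits every beam.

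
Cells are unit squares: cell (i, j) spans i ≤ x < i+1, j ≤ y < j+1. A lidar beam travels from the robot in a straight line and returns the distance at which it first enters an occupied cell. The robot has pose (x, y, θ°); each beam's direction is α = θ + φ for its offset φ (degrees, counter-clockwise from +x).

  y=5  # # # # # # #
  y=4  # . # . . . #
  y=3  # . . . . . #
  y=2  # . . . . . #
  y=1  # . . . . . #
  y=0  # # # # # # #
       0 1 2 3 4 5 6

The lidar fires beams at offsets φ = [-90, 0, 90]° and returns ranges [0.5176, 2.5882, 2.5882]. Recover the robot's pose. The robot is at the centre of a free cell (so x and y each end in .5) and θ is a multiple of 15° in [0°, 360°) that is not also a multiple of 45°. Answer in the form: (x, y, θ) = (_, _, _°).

(x, y, θ) = (3.5, 1.5, 15°)

The pose lattice has 19·16 = 304 candidates. Test each by forward raycasting.
  (5.5, 2.5, 240°): beam 1 = 3.0000 ≠ 0.5176 ✗
  (4.5, 1.5, 330°): beam 1 = 0.5774 ≠ 0.5176 ✗
  (1.5, 3.5, 345°): beam 1 = 1.9319 ≠ 0.5176 ✗
  (1.5, 3.5, 105°): beam 1 = 4.6587 ≠ 0.5176 ✗
  …
  (3.5, 1.5, 15°): r_1=0.5176, r_2=2.5882, r_3=2.5882 — all match ✓
Unique over the lattice → pose = (3.5, 1.5, 15°).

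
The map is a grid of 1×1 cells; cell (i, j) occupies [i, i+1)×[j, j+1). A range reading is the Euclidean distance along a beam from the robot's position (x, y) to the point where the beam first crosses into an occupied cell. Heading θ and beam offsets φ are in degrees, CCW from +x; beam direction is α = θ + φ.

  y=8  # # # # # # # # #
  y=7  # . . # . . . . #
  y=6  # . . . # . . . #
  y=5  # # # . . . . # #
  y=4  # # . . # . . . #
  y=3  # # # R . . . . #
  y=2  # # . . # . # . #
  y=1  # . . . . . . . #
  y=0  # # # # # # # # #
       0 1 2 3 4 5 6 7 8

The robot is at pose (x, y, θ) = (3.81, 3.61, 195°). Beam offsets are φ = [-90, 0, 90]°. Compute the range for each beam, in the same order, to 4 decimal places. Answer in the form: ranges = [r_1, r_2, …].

beam 1: φ=-90°, α=105°
  cosα=-0.2588 sinα=0.9659 | (3,3) | tMaxX 3.1296 tMaxY 0.4038 | tΔX 3.8637 tΔY 1.0353
    t=0.4038 [y] (3,4)
    t=1.4390 [y] (3,5)
    t=2.4743 [y] (3,6)
    t=3.1296 [x] (2,6)
    t=3.5096 [y] (2,7)
    t=4.5449 [y] (2,8) — stop
  → r_1 = 4.5449
beam 2: φ=0°, α=195°
  cosα=-0.9659 sinα=-0.2588 | (3,3) | tMaxX 0.8386 tMaxY 2.3569 | tΔX 1.0353 tΔY 3.8637
    t=0.8386 [x] (2,3) — stop
  → r_2 = 0.8386
beam 3: φ=90°, α=285°
  cosα=0.2588 sinα=-0.9659 | (3,3) | tMaxX 0.7341 tMaxY 0.6315 | tΔX 3.8637 tΔY 1.0353
    t=0.6315 [y] (3,2)
    t=0.7341 [x] (4,2) — stop
  → r_3 = 0.7341

ranges = [4.5449, 0.8386, 0.7341]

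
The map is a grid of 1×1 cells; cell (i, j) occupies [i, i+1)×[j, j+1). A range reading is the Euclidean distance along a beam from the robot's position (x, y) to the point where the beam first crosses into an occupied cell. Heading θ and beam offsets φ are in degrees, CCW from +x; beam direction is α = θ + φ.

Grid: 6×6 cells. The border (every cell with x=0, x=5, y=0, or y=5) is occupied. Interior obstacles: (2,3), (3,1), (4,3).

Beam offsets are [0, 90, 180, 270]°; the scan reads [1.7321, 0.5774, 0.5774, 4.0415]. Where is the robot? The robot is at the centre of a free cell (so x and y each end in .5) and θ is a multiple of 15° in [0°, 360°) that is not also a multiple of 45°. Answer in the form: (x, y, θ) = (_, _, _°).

Enumerate (i+0.5, j+0.5, θ) over the 13 free cells and 16 admissible headings. For each, cast all 4 beams and compare to the given ranges.
  (3.5, 3.5, 195°): beam 1 = 0.5176 ≠ 1.7321 ✗
  (2.5, 1.5, 15°): beam 1 = 0.5176 ≠ 1.7321 ✗
  (2.5, 2.5, 330°): beam 1 = 1.0000 ≠ 1.7321 ✗
  (1.5, 2.5, 150°): beam 1 = 0.5774 ≠ 1.7321 ✗
  (2.5, 1.5, 165°): beam 1 = 1.5529 ≠ 1.7321 ✗
  …
  (2.5, 1.5, 150°): r_1=1.7321, r_2=0.5774, r_3=0.5774, r_4=4.0415 — all match ✓
Only this pose fits every beam.

(x, y, θ) = (2.5, 1.5, 150°)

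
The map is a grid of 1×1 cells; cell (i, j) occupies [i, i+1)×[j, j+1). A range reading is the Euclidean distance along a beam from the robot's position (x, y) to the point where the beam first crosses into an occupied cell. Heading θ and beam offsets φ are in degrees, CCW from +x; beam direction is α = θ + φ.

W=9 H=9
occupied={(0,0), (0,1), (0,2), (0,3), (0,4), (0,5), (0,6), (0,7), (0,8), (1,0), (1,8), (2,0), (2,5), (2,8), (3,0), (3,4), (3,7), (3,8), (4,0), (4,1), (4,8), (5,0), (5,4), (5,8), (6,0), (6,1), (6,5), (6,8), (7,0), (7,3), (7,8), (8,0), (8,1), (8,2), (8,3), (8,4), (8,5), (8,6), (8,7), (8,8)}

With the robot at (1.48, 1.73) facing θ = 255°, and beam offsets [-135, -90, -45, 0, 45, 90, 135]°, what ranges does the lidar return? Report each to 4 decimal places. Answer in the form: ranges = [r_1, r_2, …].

beam 1: φ=-135°, α=120°
  direction (-0.5000, 0.8660); cell (1,1); t to first gridline: x 0.9600, y 0.3118 (then +2.0000 / +1.1547)
    (1,2) via y @ 0.3118
    (0,2) via x @ 0.9600  # hit
  → r_1 = 0.9600
beam 2: φ=-90°, α=165°
  direction (-0.9659, 0.2588); cell (1,1); t to first gridline: x 0.4969, y 1.0432 (then +1.0353 / +3.8637)
    (0,1) via x @ 0.4969  # hit
  → r_2 = 0.4969
beam 3: φ=-45°, α=210°
  direction (-0.8660, -0.5000); cell (1,1); t to first gridline: x 0.5543, y 1.4600 (then +1.1547 / +2.0000)
    (0,1) via x @ 0.5543  # hit
  → r_3 = 0.5543
beam 4: φ=0°, α=255°
  direction (-0.2588, -0.9659); cell (1,1); t to first gridline: x 1.8546, y 0.7558 (then +3.8637 / +1.0353)
    (1,0) via y @ 0.7558  # hit
  → r_4 = 0.7558
beam 5: φ=45°, α=300°
  direction (0.5000, -0.8660); cell (1,1); t to first gridline: x 1.0400, y 0.8429 (then +2.0000 / +1.1547)
    (1,0) via y @ 0.8429  # hit
  → r_5 = 0.8429
beam 6: φ=90°, α=345°
  direction (0.9659, -0.2588); cell (1,1); t to first gridline: x 0.5383, y 2.8205 (then +1.0353 / +3.8637)
    (2,1) via x @ 0.5383
    (3,1) via x @ 1.5736
    (4,1) via x @ 2.6089  # hit
  → r_6 = 2.6089
beam 7: φ=135°, α=30°
  direction (0.8660, 0.5000); cell (1,1); t to first gridline: x 0.6004, y 0.5400 (then +1.1547 / +2.0000)
    (1,2) via y @ 0.5400
    (2,2) via x @ 0.6004
    (3,2) via x @ 1.7551
    (3,3) via y @ 2.5400
    (4,3) via x @ 2.9098
    (5,3) via x @ 4.0645
    (5,4) via y @ 4.5400  # hit
  → r_7 = 4.5400

ranges = [0.9600, 0.4969, 0.5543, 0.7558, 0.8429, 2.6089, 4.5400]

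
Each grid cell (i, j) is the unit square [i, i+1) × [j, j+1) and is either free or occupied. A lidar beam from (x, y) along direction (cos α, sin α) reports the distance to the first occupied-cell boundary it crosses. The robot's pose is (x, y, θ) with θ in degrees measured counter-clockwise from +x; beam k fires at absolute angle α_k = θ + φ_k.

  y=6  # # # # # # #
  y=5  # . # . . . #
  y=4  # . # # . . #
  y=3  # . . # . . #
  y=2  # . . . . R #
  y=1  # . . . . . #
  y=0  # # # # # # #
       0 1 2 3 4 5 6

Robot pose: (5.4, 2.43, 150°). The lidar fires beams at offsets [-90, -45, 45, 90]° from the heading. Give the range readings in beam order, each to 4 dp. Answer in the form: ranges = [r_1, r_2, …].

beam 1: φ=-90°, α=60°
  direction (0.5000, 0.8660); cell (5,2); t to first gridline: x 1.2000, y 0.6582 (then +2.0000 / +1.1547)
    (5,3) via y @ 0.6582
    (6,3) via x @ 1.2000  # hit
  → r_1 = 1.2000
beam 2: φ=-45°, α=105°
  direction (-0.2588, 0.9659); cell (5,2); t to first gridline: x 1.5455, y 0.5901 (then +3.8637 / +1.0353)
    (5,3) via y @ 0.5901
    (4,3) via x @ 1.5455
    (4,4) via y @ 1.6254
    (4,5) via y @ 2.6607
    (4,6) via y @ 3.6959  # hit
  → r_2 = 3.6959
beam 3: φ=45°, α=195°
  direction (-0.9659, -0.2588); cell (5,2); t to first gridline: x 0.4141, y 1.6614 (then +1.0353 / +3.8637)
    (4,2) via x @ 0.4141
    (3,2) via x @ 1.4494
    (3,1) via y @ 1.6614
    (2,1) via x @ 2.4847
    (1,1) via x @ 3.5199
    (0,1) via x @ 4.5552  # hit
  → r_3 = 4.5552
beam 4: φ=90°, α=240°
  direction (-0.5000, -0.8660); cell (5,2); t to first gridline: x 0.8000, y 0.4965 (then +2.0000 / +1.1547)
    (5,1) via y @ 0.4965
    (4,1) via x @ 0.8000
    (4,0) via y @ 1.6512  # hit
  → r_4 = 1.6512

ranges = [1.2000, 3.6959, 4.5552, 1.6512]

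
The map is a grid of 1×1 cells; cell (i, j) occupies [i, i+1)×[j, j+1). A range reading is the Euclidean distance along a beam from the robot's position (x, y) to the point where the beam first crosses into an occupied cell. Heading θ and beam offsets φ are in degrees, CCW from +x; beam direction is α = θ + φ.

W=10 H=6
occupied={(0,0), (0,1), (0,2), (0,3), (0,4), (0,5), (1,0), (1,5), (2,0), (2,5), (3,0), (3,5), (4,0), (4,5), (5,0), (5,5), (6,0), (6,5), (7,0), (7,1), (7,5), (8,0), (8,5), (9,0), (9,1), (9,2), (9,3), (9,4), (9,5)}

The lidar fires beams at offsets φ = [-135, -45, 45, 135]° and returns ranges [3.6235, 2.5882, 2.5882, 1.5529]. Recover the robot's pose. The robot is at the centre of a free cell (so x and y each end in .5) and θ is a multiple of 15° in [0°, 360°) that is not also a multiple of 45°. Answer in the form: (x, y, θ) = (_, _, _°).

The pose lattice has 31·16 = 496 candidates. Test each by forward raycasting.
  (4.5, 4.5, 15°): beam 1 = 4.0415 ≠ 3.6235 ✗
  (7.5, 2.5, 75°): beam 1 = 0.5774 ≠ 3.6235 ✗
  (3.5, 1.5, 240°): beam 2 = 1.9319 ≠ 2.5882 ✗
  (1.5, 3.5, 165°): beam 1 = 3.0000 ≠ 3.6235 ✗
  …
  (3.5, 2.5, 120°): r_1=3.6235, r_2=2.5882, r_3=2.5882, r_4=1.5529 — all match ✓
Only this pose fits every beam.

(x, y, θ) = (3.5, 2.5, 120°)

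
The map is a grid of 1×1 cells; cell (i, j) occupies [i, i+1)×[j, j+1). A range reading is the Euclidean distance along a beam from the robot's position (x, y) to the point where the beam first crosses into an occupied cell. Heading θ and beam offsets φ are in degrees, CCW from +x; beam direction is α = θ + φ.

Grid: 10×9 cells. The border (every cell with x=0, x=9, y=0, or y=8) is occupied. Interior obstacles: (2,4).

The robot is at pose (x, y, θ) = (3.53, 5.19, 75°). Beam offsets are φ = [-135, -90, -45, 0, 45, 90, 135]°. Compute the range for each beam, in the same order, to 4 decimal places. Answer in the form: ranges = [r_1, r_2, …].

beam 1: φ=-135°, α=300°
  cosα=0.5000 sinα=-0.8660 | (3,5) | tMaxX 0.9400 tMaxY 0.2194 | tΔX 2.0000 tΔY 1.1547
    t=0.2194 [y] (3,4)
    t=0.9400 [x] (4,4)
    t=1.3741 [y] (4,3)
    t=2.5288 [y] (4,2)
    t=2.9400 [x] (5,2)
    t=3.6835 [y] (5,1)
    t=4.8382 [y] (5,0) — stop
  → r_1 = 4.8382
beam 2: φ=-90°, α=345°
  cosα=0.9659 sinα=-0.2588 | (3,5) | tMaxX 0.4866 tMaxY 0.7341 | tΔX 1.0353 tΔY 3.8637
    t=0.4866 [x] (4,5)
    t=0.7341 [y] (4,4)
    t=1.5219 [x] (5,4)
    t=2.5571 [x] (6,4)
    t=3.5924 [x] (7,4)
    t=4.5978 [y] (7,3)
    t=4.6277 [x] (8,3)
    t=5.6630 [x] (9,3) — stop
  → r_2 = 5.6630
beam 3: φ=-45°, α=30°
  cosα=0.8660 sinα=0.5000 | (3,5) | tMaxX 0.5427 tMaxY 1.6200 | tΔX 1.1547 tΔY 2.0000
    t=0.5427 [x] (4,5)
    t=1.6200 [y] (4,6)
    t=1.6974 [x] (5,6)
    t=2.8521 [x] (6,6)
    t=3.6200 [y] (6,7)
    t=4.0068 [x] (7,7)
    t=5.1615 [x] (8,7)
    t=5.6200 [y] (8,8) — stop
  → r_3 = 5.6200
beam 4: φ=0°, α=75°
  cosα=0.2588 sinα=0.9659 | (3,5) | tMaxX 1.8159 tMaxY 0.8386 | tΔX 3.8637 tΔY 1.0353
    t=0.8386 [y] (3,6)
    t=1.8159 [x] (4,6)
    t=1.8738 [y] (4,7)
    t=2.9091 [y] (4,8) — stop
  → r_4 = 2.9091
beam 5: φ=45°, α=120°
  cosα=-0.5000 sinα=0.8660 | (3,5) | tMaxX 1.0600 tMaxY 0.9353 | tΔX 2.0000 tΔY 1.1547
    t=0.9353 [y] (3,6)
    t=1.0600 [x] (2,6)
    t=2.0900 [y] (2,7)
    t=3.0600 [x] (1,7)
    t=3.2447 [y] (1,8) — stop
  → r_5 = 3.2447
beam 6: φ=90°, α=165°
  cosα=-0.9659 sinα=0.2588 | (3,5) | tMaxX 0.5487 tMaxY 3.1296 | tΔX 1.0353 tΔY 3.8637
    t=0.5487 [x] (2,5)
    t=1.5840 [x] (1,5)
    t=2.6192 [x] (0,5) — stop
  → r_6 = 2.6192
beam 7: φ=135°, α=210°
  cosα=-0.8660 sinα=-0.5000 | (3,5) | tMaxX 0.6120 tMaxY 0.3800 | tΔX 1.1547 tΔY 2.0000
    t=0.3800 [y] (3,4)
    t=0.6120 [x] (2,4) — stop
  → r_7 = 0.6120

ranges = [4.8382, 5.6630, 5.6200, 2.9091, 3.2447, 2.6192, 0.6120]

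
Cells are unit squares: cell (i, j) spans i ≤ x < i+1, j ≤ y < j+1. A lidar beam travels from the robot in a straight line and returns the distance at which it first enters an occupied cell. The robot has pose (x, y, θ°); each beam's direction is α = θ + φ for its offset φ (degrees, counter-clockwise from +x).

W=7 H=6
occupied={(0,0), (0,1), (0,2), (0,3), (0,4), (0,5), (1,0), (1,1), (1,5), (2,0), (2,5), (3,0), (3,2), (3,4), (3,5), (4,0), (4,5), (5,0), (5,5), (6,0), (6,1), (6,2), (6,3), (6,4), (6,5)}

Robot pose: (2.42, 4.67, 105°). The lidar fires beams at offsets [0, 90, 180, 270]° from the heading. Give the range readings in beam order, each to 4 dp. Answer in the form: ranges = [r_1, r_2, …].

beam 1: φ=0°, α=105°
  cosα=-0.2588 sinα=0.9659 | (2,4) | tMaxX 1.6228 tMaxY 0.3416 | tΔX 3.8637 tΔY 1.0353
    t=0.3416 [y] (2,5) — stop
  → r_1 = 0.3416
beam 2: φ=90°, α=195°
  cosα=-0.9659 sinα=-0.2588 | (2,4) | tMaxX 0.4348 tMaxY 2.5887 | tΔX 1.0353 tΔY 3.8637
    t=0.4348 [x] (1,4)
    t=1.4701 [x] (0,4) — stop
  → r_2 = 1.4701
beam 3: φ=180°, α=285°
  cosα=0.2588 sinα=-0.9659 | (2,4) | tMaxX 2.2409 tMaxY 0.6936 | tΔX 3.8637 tΔY 1.0353
    t=0.6936 [y] (2,3)
    t=1.7289 [y] (2,2)
    t=2.2409 [x] (3,2) — stop
  → r_3 = 2.2409
beam 4: φ=270°, α=15°
  cosα=0.9659 sinα=0.2588 | (2,4) | tMaxX 0.6005 tMaxY 1.2750 | tΔX 1.0353 tΔY 3.8637
    t=0.6005 [x] (3,4) — stop
  → r_4 = 0.6005

ranges = [0.3416, 1.4701, 2.2409, 0.6005]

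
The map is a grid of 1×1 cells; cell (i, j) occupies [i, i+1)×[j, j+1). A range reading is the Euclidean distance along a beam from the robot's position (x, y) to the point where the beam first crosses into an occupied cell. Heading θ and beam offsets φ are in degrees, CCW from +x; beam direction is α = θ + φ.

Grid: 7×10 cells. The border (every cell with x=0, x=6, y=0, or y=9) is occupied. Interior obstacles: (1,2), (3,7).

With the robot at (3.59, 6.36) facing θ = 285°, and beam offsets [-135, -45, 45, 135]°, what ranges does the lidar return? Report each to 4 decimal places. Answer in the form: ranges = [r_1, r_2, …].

ranges = [2.9907, 3.8798, 2.7828, 0.7390]

beam 1: φ=-135°, α=150°
  d=(-0.8660,0.5000)  start (3,6)  tX=0.6813 tY=1.2800  stride 1/|dx|=1.1547 1/|dy|=2.0000
    cross x-line → (2,6), t=0.6813
    cross y-line → (2,7), t=1.2800
    cross x-line → (1,7), t=1.8360
    cross x-line → (0,7), t=2.9907 (wall)
  → r_1 = 2.9907
beam 2: φ=-45°, α=240°
  d=(-0.5000,-0.8660)  start (3,6)  tX=1.1800 tY=0.4157  stride 1/|dx|=2.0000 1/|dy|=1.1547
    cross y-line → (3,5), t=0.4157
    cross x-line → (2,5), t=1.1800
    cross y-line → (2,4), t=1.5704
    cross y-line → (2,3), t=2.7251
    cross x-line → (1,3), t=3.1800
    cross y-line → (1,2), t=3.8798 (wall)
  → r_2 = 3.8798
beam 3: φ=45°, α=330°
  d=(0.8660,-0.5000)  start (3,6)  tX=0.4734 tY=0.7200  stride 1/|dx|=1.1547 1/|dy|=2.0000
    cross x-line → (4,6), t=0.4734
    cross y-line → (4,5), t=0.7200
    cross x-line → (5,5), t=1.6281
    cross y-line → (5,4), t=2.7200
    cross x-line → (6,4), t=2.7828 (wall)
  → r_3 = 2.7828
beam 4: φ=135°, α=60°
  d=(0.5000,0.8660)  start (3,6)  tX=0.8200 tY=0.7390  stride 1/|dx|=2.0000 1/|dy|=1.1547
    cross y-line → (3,7), t=0.7390 (wall)
  → r_4 = 0.7390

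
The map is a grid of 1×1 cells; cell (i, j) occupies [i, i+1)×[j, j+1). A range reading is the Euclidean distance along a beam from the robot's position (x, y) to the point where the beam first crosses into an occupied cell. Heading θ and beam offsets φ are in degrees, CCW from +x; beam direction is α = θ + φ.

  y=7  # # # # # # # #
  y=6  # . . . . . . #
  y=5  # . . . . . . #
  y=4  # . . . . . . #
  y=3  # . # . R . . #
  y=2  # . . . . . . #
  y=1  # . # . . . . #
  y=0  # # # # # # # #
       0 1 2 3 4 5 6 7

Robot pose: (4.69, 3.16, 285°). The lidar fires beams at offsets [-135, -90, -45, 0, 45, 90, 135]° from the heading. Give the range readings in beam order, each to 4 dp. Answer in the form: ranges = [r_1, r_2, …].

ranges = [4.2608, 3.8202, 2.4942, 2.2362, 2.6674, 2.3915, 4.4341]

beam 1: φ=-135°, α=150°
  cosα=-0.8660 sinα=0.5000 | (4,3) | tMaxX 0.7967 tMaxY 1.6800 | tΔX 1.1547 tΔY 2.0000
    t=0.7967 [x] (3,3)
    t=1.6800 [y] (3,4)
    t=1.9514 [x] (2,4)
    t=3.1061 [x] (1,4)
    t=3.6800 [y] (1,5)
    t=4.2608 [x] (0,5) — stop
  → r_1 = 4.2608
beam 2: φ=-90°, α=195°
  cosα=-0.9659 sinα=-0.2588 | (4,3) | tMaxX 0.7143 tMaxY 0.6182 | tΔX 1.0353 tΔY 3.8637
    t=0.6182 [y] (4,2)
    t=0.7143 [x] (3,2)
    t=1.7496 [x] (2,2)
    t=2.7849 [x] (1,2)
    t=3.8202 [x] (0,2) — stop
  → r_2 = 3.8202
beam 3: φ=-45°, α=240°
  cosα=-0.5000 sinα=-0.8660 | (4,3) | tMaxX 1.3800 tMaxY 0.1848 | tΔX 2.0000 tΔY 1.1547
    t=0.1848 [y] (4,2)
    t=1.3395 [y] (4,1)
    t=1.3800 [x] (3,1)
    t=2.4942 [y] (3,0) — stop
  → r_3 = 2.4942
beam 4: φ=0°, α=285°
  cosα=0.2588 sinα=-0.9659 | (4,3) | tMaxX 1.1977 tMaxY 0.1656 | tΔX 3.8637 tΔY 1.0353
    t=0.1656 [y] (4,2)
    t=1.1977 [x] (5,2)
    t=1.2009 [y] (5,1)
    t=2.2362 [y] (5,0) — stop
  → r_4 = 2.2362
beam 5: φ=45°, α=330°
  cosα=0.8660 sinα=-0.5000 | (4,3) | tMaxX 0.3580 tMaxY 0.3200 | tΔX 1.1547 tΔY 2.0000
    t=0.3200 [y] (4,2)
    t=0.3580 [x] (5,2)
    t=1.5127 [x] (6,2)
    t=2.3200 [y] (6,1)
    t=2.6674 [x] (7,1) — stop
  → r_5 = 2.6674
beam 6: φ=90°, α=15°
  cosα=0.9659 sinα=0.2588 | (4,3) | tMaxX 0.3209 tMaxY 3.2455 | tΔX 1.0353 tΔY 3.8637
    t=0.3209 [x] (5,3)
    t=1.3562 [x] (6,3)
    t=2.3915 [x] (7,3) — stop
  → r_6 = 2.3915
beam 7: φ=135°, α=60°
  cosα=0.5000 sinα=0.8660 | (4,3) | tMaxX 0.6200 tMaxY 0.9699 | tΔX 2.0000 tΔY 1.1547
    t=0.6200 [x] (5,3)
    t=0.9699 [y] (5,4)
    t=2.1246 [y] (5,5)
    t=2.6200 [x] (6,5)
    t=3.2793 [y] (6,6)
    t=4.4341 [y] (6,7) — stop
  → r_7 = 4.4341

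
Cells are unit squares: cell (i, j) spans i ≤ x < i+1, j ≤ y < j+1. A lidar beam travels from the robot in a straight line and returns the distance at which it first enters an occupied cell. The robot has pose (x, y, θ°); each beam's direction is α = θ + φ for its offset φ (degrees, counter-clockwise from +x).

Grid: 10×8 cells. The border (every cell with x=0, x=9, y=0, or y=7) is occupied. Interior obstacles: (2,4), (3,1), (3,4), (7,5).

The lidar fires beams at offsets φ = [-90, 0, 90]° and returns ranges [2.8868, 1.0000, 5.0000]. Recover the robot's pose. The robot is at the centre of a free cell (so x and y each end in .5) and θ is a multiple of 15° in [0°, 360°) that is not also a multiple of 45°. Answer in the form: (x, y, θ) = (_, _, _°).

Candidates: 44 free-cell centres × 16 headings = 704 poses. Raycast each; keep the one whose scan matches to 4 dp.
  (4.5, 6.5, 120°): beam 1 = 1.0000 ≠ 2.8868 ✗
  (4.5, 4.5, 345°): beam 1 = 2.5882 ≠ 2.8868 ✗
  (2.5, 5.5, 150°): beam 1 = 1.7321 ≠ 2.8868 ✗
  (6.5, 3.5, 120°): beam 2 = 4.0415 ≠ 1.0000 ✗
  …
  (6.5, 4.5, 60°): r_1=2.8868, r_2=1.0000, r_3=5.0000 — all match ✓
No second candidate reproduces the full scan.

(x, y, θ) = (6.5, 4.5, 60°)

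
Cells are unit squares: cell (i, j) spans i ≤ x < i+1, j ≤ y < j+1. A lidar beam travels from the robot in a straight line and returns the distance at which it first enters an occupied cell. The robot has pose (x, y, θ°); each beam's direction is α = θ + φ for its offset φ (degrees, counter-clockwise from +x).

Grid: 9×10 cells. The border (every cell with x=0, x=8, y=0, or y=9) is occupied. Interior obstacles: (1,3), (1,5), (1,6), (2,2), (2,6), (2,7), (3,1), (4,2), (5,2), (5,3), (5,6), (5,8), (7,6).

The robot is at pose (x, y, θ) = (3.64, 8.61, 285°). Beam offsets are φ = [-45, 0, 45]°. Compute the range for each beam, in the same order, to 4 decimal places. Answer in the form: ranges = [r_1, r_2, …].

ranges = [1.2800, 5.2546, 3.8798]

beam 1: φ=-45°, α=240°
  direction (-0.5000, -0.8660); cell (3,8); t to first gridline: x 1.2800, y 0.7044 (then +2.0000 / +1.1547)
    (3,7) via y @ 0.7044
    (2,7) via x @ 1.2800  # hit
  → r_1 = 1.2800
beam 2: φ=0°, α=285°
  direction (0.2588, -0.9659); cell (3,8); t to first gridline: x 1.3909, y 0.6315 (then +3.8637 / +1.0353)
    (3,7) via y @ 0.6315
    (4,7) via x @ 1.3909
    (4,6) via y @ 1.6668
    (4,5) via y @ 2.7021
    (4,4) via y @ 3.7373
    (4,3) via y @ 4.7726
    (5,3) via x @ 5.2546  # hit
  → r_2 = 5.2546
beam 3: φ=45°, α=330°
  direction (0.8660, -0.5000); cell (3,8); t to first gridline: x 0.4157, y 1.2200 (then +1.1547 / +2.0000)
    (4,8) via x @ 0.4157
    (4,7) via y @ 1.2200
    (5,7) via x @ 1.5704
    (6,7) via x @ 2.7251
    (6,6) via y @ 3.2200
    (7,6) via x @ 3.8798  # hit
  → r_3 = 3.8798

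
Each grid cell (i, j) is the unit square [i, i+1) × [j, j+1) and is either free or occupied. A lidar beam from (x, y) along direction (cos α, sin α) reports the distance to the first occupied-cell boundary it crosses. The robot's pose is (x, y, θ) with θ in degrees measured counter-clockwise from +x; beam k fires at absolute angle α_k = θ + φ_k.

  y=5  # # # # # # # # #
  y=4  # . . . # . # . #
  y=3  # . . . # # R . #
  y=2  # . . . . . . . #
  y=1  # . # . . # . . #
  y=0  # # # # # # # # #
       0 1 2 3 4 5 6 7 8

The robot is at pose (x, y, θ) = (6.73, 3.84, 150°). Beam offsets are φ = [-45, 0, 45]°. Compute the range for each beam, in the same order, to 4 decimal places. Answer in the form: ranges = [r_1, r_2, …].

beam 1: φ=-45°, α=105°
  direction (-0.2588, 0.9659); cell (6,3); t to first gridline: x 2.8205, y 0.1656 (then +3.8637 / +1.0353)
    (6,4) via y @ 0.1656  # hit
  → r_1 = 0.1656
beam 2: φ=0°, α=150°
  direction (-0.8660, 0.5000); cell (6,3); t to first gridline: x 0.8429, y 0.3200 (then +1.1547 / +2.0000)
    (6,4) via y @ 0.3200  # hit
  → r_2 = 0.3200
beam 3: φ=45°, α=195°
  direction (-0.9659, -0.2588); cell (6,3); t to first gridline: x 0.7558, y 3.2455 (then +1.0353 / +3.8637)
    (5,3) via x @ 0.7558  # hit
  → r_3 = 0.7558

ranges = [0.1656, 0.3200, 0.7558]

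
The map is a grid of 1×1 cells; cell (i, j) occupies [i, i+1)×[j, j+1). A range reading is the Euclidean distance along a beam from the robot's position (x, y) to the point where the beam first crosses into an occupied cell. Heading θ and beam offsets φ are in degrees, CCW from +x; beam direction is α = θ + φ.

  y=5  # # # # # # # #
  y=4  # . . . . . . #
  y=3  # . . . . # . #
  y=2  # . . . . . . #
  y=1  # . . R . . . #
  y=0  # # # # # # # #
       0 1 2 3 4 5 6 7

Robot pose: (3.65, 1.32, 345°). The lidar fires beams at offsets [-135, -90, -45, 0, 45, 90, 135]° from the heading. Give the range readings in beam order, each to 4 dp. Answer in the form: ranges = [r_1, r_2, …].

beam 1: φ=-135°, α=210°
  direction (-0.8660, -0.5000); cell (3,1); t to first gridline: x 0.7506, y 0.6400 (then +1.1547 / +2.0000)
    (3,0) via y @ 0.6400  # hit
  → r_1 = 0.6400
beam 2: φ=-90°, α=255°
  direction (-0.2588, -0.9659); cell (3,1); t to first gridline: x 2.5114, y 0.3313 (then +3.8637 / +1.0353)
    (3,0) via y @ 0.3313  # hit
  → r_2 = 0.3313
beam 3: φ=-45°, α=300°
  direction (0.5000, -0.8660); cell (3,1); t to first gridline: x 0.7000, y 0.3695 (then +2.0000 / +1.1547)
    (3,0) via y @ 0.3695  # hit
  → r_3 = 0.3695
beam 4: φ=0°, α=345°
  direction (0.9659, -0.2588); cell (3,1); t to first gridline: x 0.3623, y 1.2364 (then +1.0353 / +3.8637)
    (4,1) via x @ 0.3623
    (4,0) via y @ 1.2364  # hit
  → r_4 = 1.2364
beam 5: φ=45°, α=30°
  direction (0.8660, 0.5000); cell (3,1); t to first gridline: x 0.4041, y 1.3600 (then +1.1547 / +2.0000)
    (4,1) via x @ 0.4041
    (4,2) via y @ 1.3600
    (5,2) via x @ 1.5588
    (6,2) via x @ 2.7135
    (6,3) via y @ 3.3600
    (7,3) via x @ 3.8682  # hit
  → r_5 = 3.8682
beam 6: φ=90°, α=75°
  direction (0.2588, 0.9659); cell (3,1); t to first gridline: x 1.3523, y 0.7040 (then +3.8637 / +1.0353)
    (3,2) via y @ 0.7040
    (4,2) via x @ 1.3523
    (4,3) via y @ 1.7393
    (4,4) via y @ 2.7745
    (4,5) via y @ 3.8098  # hit
  → r_6 = 3.8098
beam 7: φ=135°, α=120°
  direction (-0.5000, 0.8660); cell (3,1); t to first gridline: x 1.3000, y 0.7852 (then +2.0000 / +1.1547)
    (3,2) via y @ 0.7852
    (2,2) via x @ 1.3000
    (2,3) via y @ 1.9399
    (2,4) via y @ 3.0946
    (1,4) via x @ 3.3000
    (1,5) via y @ 4.2493  # hit
  → r_7 = 4.2493

ranges = [0.6400, 0.3313, 0.3695, 1.2364, 3.8682, 3.8098, 4.2493]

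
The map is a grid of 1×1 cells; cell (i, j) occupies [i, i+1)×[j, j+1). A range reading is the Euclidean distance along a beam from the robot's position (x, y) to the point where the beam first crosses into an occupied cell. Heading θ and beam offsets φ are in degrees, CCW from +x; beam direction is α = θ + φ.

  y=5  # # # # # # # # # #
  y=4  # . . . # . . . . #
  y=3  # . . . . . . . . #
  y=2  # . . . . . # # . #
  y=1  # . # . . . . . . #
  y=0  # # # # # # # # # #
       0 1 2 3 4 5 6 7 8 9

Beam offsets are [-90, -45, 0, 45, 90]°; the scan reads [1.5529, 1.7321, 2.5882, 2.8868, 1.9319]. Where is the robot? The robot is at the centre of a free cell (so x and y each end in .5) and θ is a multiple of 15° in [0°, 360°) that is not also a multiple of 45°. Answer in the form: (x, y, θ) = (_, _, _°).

(x, y, θ) = (3.5, 3.5, 165°)

Candidates: 28 free-cell centres × 16 headings = 448 poses. Raycast each; keep the one whose scan matches to 4 dp.
  (3.5, 1.5, 30°): beam 1 = 0.5774 ≠ 1.5529 ✗
  (3.5, 4.5, 255°): beam 1 = 1.9319 ≠ 1.5529 ✗
  (3.5, 2.5, 300°): beam 1 = 1.0000 ≠ 1.5529 ✗
  (8.5, 4.5, 15°): beam 1 = 1.9319 ≠ 1.5529 ✗
  …
  (3.5, 3.5, 165°): r_1=1.5529, r_2=1.7321, r_3=2.5882, r_4=2.8868, r_5=1.9319 — all match ✓
Only this pose fits every beam.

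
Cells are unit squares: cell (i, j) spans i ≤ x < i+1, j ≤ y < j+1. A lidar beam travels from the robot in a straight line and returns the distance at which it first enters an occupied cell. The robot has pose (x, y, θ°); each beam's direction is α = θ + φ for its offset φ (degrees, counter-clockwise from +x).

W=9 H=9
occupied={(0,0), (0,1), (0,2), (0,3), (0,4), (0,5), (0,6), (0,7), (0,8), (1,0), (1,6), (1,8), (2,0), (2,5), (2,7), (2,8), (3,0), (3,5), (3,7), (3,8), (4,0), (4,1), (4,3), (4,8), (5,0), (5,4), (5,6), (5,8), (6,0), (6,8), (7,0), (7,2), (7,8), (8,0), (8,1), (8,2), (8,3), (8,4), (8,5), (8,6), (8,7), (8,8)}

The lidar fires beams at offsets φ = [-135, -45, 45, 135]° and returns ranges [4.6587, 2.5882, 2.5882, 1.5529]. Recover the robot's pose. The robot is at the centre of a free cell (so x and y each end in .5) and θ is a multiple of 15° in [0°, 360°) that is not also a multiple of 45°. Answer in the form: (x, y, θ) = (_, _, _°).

Enumerate (i+0.5, j+0.5, θ) over the 39 free cells and 16 admissible headings. For each, cast all 4 beams and compare to the given ranges.
  (2.5, 6.5, 330°): beam 1 = 0.5176 ≠ 4.6587 ✗
  (2.5, 6.5, 255°): beam 1 = 0.5774 ≠ 4.6587 ✗
  (5.5, 3.5, 15°): beam 1 = 1.7321 ≠ 4.6587 ✗
  …
  (3.5, 2.5, 150°): r_1=4.6587, r_2=2.5882, r_3=2.5882, r_4=1.5529 — all match ✓
Only this pose fits every beam.

(x, y, θ) = (3.5, 2.5, 150°)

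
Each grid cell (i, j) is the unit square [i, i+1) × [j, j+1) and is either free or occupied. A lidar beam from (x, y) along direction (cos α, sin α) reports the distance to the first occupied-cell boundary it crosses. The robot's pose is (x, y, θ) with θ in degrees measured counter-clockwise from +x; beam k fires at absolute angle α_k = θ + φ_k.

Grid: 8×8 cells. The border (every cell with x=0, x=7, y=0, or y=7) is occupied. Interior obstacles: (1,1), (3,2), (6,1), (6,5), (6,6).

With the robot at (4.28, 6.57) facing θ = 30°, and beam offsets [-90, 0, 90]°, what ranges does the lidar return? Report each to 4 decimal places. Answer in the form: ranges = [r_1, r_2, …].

beam 1: φ=-90°, α=300°
  cosα=0.5000 sinα=-0.8660 | (4,6) | tMaxX 1.4400 tMaxY 0.6582 | tΔX 2.0000 tΔY 1.1547
    t=0.6582 [y] (4,5)
    t=1.4400 [x] (5,5)
    t=1.8129 [y] (5,4)
    t=2.9676 [y] (5,3)
    t=3.4400 [x] (6,3)
    t=4.1223 [y] (6,2)
    t=5.2770 [y] (6,1) — stop
  → r_1 = 5.2770
beam 2: φ=0°, α=30°
  cosα=0.8660 sinα=0.5000 | (4,6) | tMaxX 0.8314 tMaxY 0.8600 | tΔX 1.1547 tΔY 2.0000
    t=0.8314 [x] (5,6)
    t=0.8600 [y] (5,7) — stop
  → r_2 = 0.8600
beam 3: φ=90°, α=120°
  cosα=-0.5000 sinα=0.8660 | (4,6) | tMaxX 0.5600 tMaxY 0.4965 | tΔX 2.0000 tΔY 1.1547
    t=0.4965 [y] (4,7) — stop
  → r_3 = 0.4965

ranges = [5.2770, 0.8600, 0.4965]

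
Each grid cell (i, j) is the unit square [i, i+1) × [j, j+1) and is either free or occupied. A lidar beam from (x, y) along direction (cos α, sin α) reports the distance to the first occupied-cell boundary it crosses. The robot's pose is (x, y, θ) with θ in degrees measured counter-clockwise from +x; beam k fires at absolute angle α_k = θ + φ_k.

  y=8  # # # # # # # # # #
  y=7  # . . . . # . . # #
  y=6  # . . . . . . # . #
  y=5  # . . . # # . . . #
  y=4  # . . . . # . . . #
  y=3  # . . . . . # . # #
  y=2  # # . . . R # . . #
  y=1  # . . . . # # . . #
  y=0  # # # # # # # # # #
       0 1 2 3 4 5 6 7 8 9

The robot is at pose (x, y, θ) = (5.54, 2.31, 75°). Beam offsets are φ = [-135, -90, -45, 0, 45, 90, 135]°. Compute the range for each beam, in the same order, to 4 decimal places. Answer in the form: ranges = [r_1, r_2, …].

beam 1: φ=-135°, α=300°
  cosα=0.5000 sinα=-0.8660 | (5,2) | tMaxX 0.9200 tMaxY 0.3580 | tΔX 2.0000 tΔY 1.1547
    t=0.3580 [y] (5,1) — stop
  → r_1 = 0.3580
beam 2: φ=-90°, α=345°
  cosα=0.9659 sinα=-0.2588 | (5,2) | tMaxX 0.4762 tMaxY 1.1977 | tΔX 1.0353 tΔY 3.8637
    t=0.4762 [x] (6,2) — stop
  → r_2 = 0.4762
beam 3: φ=-45°, α=30°
  cosα=0.8660 sinα=0.5000 | (5,2) | tMaxX 0.5312 tMaxY 1.3800 | tΔX 1.1547 tΔY 2.0000
    t=0.5312 [x] (6,2) — stop
  → r_3 = 0.5312
beam 4: φ=0°, α=75°
  cosα=0.2588 sinα=0.9659 | (5,2) | tMaxX 1.7773 tMaxY 0.7143 | tΔX 3.8637 tΔY 1.0353
    t=0.7143 [y] (5,3)
    t=1.7496 [y] (5,4) — stop
  → r_4 = 1.7496
beam 5: φ=45°, α=120°
  cosα=-0.5000 sinα=0.8660 | (5,2) | tMaxX 1.0800 tMaxY 0.7967 | tΔX 2.0000 tΔY 1.1547
    t=0.7967 [y] (5,3)
    t=1.0800 [x] (4,3)
    t=1.9514 [y] (4,4)
    t=3.0800 [x] (3,4)
    t=3.1061 [y] (3,5)
    t=4.2608 [y] (3,6)
    t=5.0800 [x] (2,6)
    t=5.4155 [y] (2,7)
    t=6.5702 [y] (2,8) — stop
  → r_5 = 6.5702
beam 6: φ=90°, α=165°
  cosα=-0.9659 sinα=0.2588 | (5,2) | tMaxX 0.5590 tMaxY 2.6660 | tΔX 1.0353 tΔY 3.8637
    t=0.5590 [x] (4,2)
    t=1.5943 [x] (3,2)
    t=2.6296 [x] (2,2)
    t=2.6660 [y] (2,3)
    t=3.6649 [x] (1,3)
    t=4.7002 [x] (0,3) — stop
  → r_6 = 4.7002
beam 7: φ=135°, α=210°
  cosα=-0.8660 sinα=-0.5000 | (5,2) | tMaxX 0.6235 tMaxY 0.6200 | tΔX 1.1547 tΔY 2.0000
    t=0.6200 [y] (5,1) — stop
  → r_7 = 0.6200

ranges = [0.3580, 0.4762, 0.5312, 1.7496, 6.5702, 4.7002, 0.6200]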